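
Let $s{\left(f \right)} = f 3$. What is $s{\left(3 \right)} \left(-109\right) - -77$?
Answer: $-904$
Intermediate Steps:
$s{\left(f \right)} = 3 f$
$s{\left(3 \right)} \left(-109\right) - -77 = 3 \cdot 3 \left(-109\right) - -77 = 9 \left(-109\right) + 77 = -981 + 77 = -904$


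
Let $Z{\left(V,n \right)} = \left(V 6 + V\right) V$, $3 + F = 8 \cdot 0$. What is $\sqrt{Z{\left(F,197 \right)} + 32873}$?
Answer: $2 \sqrt{8234} \approx 181.48$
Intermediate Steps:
$F = -3$ ($F = -3 + 8 \cdot 0 = -3 + 0 = -3$)
$Z{\left(V,n \right)} = 7 V^{2}$ ($Z{\left(V,n \right)} = \left(6 V + V\right) V = 7 V V = 7 V^{2}$)
$\sqrt{Z{\left(F,197 \right)} + 32873} = \sqrt{7 \left(-3\right)^{2} + 32873} = \sqrt{7 \cdot 9 + 32873} = \sqrt{63 + 32873} = \sqrt{32936} = 2 \sqrt{8234}$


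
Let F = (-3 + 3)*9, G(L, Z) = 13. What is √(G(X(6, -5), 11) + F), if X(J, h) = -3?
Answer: √13 ≈ 3.6056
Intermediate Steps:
F = 0 (F = 0*9 = 0)
√(G(X(6, -5), 11) + F) = √(13 + 0) = √13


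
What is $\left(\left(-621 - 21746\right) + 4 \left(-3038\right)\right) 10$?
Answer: $-345190$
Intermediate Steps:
$\left(\left(-621 - 21746\right) + 4 \left(-3038\right)\right) 10 = \left(-22367 - 12152\right) 10 = \left(-34519\right) 10 = -345190$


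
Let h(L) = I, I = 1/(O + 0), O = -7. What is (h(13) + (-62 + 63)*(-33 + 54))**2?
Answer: 21316/49 ≈ 435.02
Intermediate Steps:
I = -1/7 (I = 1/(-7 + 0) = 1/(-7) = -1/7 ≈ -0.14286)
h(L) = -1/7
(h(13) + (-62 + 63)*(-33 + 54))**2 = (-1/7 + (-62 + 63)*(-33 + 54))**2 = (-1/7 + 1*21)**2 = (-1/7 + 21)**2 = (146/7)**2 = 21316/49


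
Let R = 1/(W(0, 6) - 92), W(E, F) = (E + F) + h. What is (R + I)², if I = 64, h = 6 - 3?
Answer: 28206721/6889 ≈ 4094.5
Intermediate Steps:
h = 3
W(E, F) = 3 + E + F (W(E, F) = (E + F) + 3 = 3 + E + F)
R = -1/83 (R = 1/((3 + 0 + 6) - 92) = 1/(9 - 92) = 1/(-83) = -1/83 ≈ -0.012048)
(R + I)² = (-1/83 + 64)² = (5311/83)² = 28206721/6889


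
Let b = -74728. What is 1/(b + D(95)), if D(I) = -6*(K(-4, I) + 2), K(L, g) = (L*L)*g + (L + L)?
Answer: -1/83812 ≈ -1.1931e-5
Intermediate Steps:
K(L, g) = 2*L + g*L**2 (K(L, g) = L**2*g + 2*L = g*L**2 + 2*L = 2*L + g*L**2)
D(I) = 36 - 96*I (D(I) = -6*(-4*(2 - 4*I) + 2) = -6*((-8 + 16*I) + 2) = -6*(-6 + 16*I) = 36 - 96*I)
1/(b + D(95)) = 1/(-74728 + (36 - 96*95)) = 1/(-74728 + (36 - 9120)) = 1/(-74728 - 9084) = 1/(-83812) = -1/83812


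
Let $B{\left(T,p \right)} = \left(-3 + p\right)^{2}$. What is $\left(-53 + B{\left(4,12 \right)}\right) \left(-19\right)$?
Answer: $-532$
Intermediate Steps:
$\left(-53 + B{\left(4,12 \right)}\right) \left(-19\right) = \left(-53 + \left(-3 + 12\right)^{2}\right) \left(-19\right) = \left(-53 + 9^{2}\right) \left(-19\right) = \left(-53 + 81\right) \left(-19\right) = 28 \left(-19\right) = -532$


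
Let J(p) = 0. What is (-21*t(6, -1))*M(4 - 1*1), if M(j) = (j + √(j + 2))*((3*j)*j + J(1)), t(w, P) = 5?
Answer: -8505 - 2835*√5 ≈ -14844.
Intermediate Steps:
M(j) = 3*j²*(j + √(2 + j)) (M(j) = (j + √(j + 2))*((3*j)*j + 0) = (j + √(2 + j))*(3*j² + 0) = (j + √(2 + j))*(3*j²) = 3*j²*(j + √(2 + j)))
(-21*t(6, -1))*M(4 - 1*1) = (-21*5)*(3*(4 - 1*1)²*((4 - 1*1) + √(2 + (4 - 1*1)))) = -315*(4 - 1)²*((4 - 1) + √(2 + (4 - 1))) = -315*3²*(3 + √(2 + 3)) = -315*9*(3 + √5) = -105*(81 + 27*√5) = -8505 - 2835*√5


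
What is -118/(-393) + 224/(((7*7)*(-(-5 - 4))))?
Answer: 6670/8253 ≈ 0.80819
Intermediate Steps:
-118/(-393) + 224/(((7*7)*(-(-5 - 4)))) = -118*(-1/393) + 224/((49*(-1*(-9)))) = 118/393 + 224/((49*9)) = 118/393 + 224/441 = 118/393 + 224*(1/441) = 118/393 + 32/63 = 6670/8253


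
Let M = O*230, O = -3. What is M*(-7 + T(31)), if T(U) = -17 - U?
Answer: 37950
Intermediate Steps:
M = -690 (M = -3*230 = -690)
M*(-7 + T(31)) = -690*(-7 + (-17 - 1*31)) = -690*(-7 + (-17 - 31)) = -690*(-7 - 48) = -690*(-55) = 37950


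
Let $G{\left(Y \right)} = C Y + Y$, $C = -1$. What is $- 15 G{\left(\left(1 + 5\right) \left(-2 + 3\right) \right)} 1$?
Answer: $0$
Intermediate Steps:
$G{\left(Y \right)} = 0$ ($G{\left(Y \right)} = - Y + Y = 0$)
$- 15 G{\left(\left(1 + 5\right) \left(-2 + 3\right) \right)} 1 = \left(-15\right) 0 \cdot 1 = 0 \cdot 1 = 0$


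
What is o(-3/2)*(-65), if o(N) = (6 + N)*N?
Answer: 1755/4 ≈ 438.75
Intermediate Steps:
o(N) = N*(6 + N)
o(-3/2)*(-65) = ((-3/2)*(6 - 3/2))*(-65) = ((-3*½)*(6 - 3*½))*(-65) = -3*(6 - 3/2)/2*(-65) = -3/2*9/2*(-65) = -27/4*(-65) = 1755/4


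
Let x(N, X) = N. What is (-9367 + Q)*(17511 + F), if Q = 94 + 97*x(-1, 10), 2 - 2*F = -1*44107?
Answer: -370728735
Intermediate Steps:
F = 44109/2 (F = 1 - (-1)*44107/2 = 1 - ½*(-44107) = 1 + 44107/2 = 44109/2 ≈ 22055.)
Q = -3 (Q = 94 + 97*(-1) = 94 - 97 = -3)
(-9367 + Q)*(17511 + F) = (-9367 - 3)*(17511 + 44109/2) = -9370*79131/2 = -370728735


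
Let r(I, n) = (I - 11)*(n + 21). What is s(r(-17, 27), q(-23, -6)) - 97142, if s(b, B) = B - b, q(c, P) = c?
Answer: -95821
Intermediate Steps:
r(I, n) = (-11 + I)*(21 + n)
s(r(-17, 27), q(-23, -6)) - 97142 = (-23 - (-231 - 11*27 + 21*(-17) - 17*27)) - 97142 = (-23 - (-231 - 297 - 357 - 459)) - 97142 = (-23 - 1*(-1344)) - 97142 = (-23 + 1344) - 97142 = 1321 - 97142 = -95821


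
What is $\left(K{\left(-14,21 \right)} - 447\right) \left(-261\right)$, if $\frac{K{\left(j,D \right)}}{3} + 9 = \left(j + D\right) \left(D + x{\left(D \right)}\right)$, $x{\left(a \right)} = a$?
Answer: $-106488$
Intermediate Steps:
$K{\left(j,D \right)} = -27 + 6 D \left(D + j\right)$ ($K{\left(j,D \right)} = -27 + 3 \left(j + D\right) \left(D + D\right) = -27 + 3 \left(D + j\right) 2 D = -27 + 3 \cdot 2 D \left(D + j\right) = -27 + 6 D \left(D + j\right)$)
$\left(K{\left(-14,21 \right)} - 447\right) \left(-261\right) = \left(\left(-27 + 6 \cdot 21^{2} + 6 \cdot 21 \left(-14\right)\right) - 447\right) \left(-261\right) = \left(\left(-27 + 6 \cdot 441 - 1764\right) - 447\right) \left(-261\right) = \left(\left(-27 + 2646 - 1764\right) - 447\right) \left(-261\right) = \left(855 - 447\right) \left(-261\right) = 408 \left(-261\right) = -106488$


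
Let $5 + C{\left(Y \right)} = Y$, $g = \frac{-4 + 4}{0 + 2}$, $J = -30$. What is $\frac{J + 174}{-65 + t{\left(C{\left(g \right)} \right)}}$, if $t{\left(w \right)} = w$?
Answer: $- \frac{72}{35} \approx -2.0571$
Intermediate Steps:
$g = 0$ ($g = \frac{0}{2} = 0 \cdot \frac{1}{2} = 0$)
$C{\left(Y \right)} = -5 + Y$
$\frac{J + 174}{-65 + t{\left(C{\left(g \right)} \right)}} = \frac{-30 + 174}{-65 + \left(-5 + 0\right)} = \frac{144}{-65 - 5} = \frac{144}{-70} = 144 \left(- \frac{1}{70}\right) = - \frac{72}{35}$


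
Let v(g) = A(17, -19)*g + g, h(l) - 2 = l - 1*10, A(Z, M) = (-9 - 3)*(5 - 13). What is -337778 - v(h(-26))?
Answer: -334480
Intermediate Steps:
A(Z, M) = 96 (A(Z, M) = -12*(-8) = 96)
h(l) = -8 + l (h(l) = 2 + (l - 1*10) = 2 + (l - 10) = 2 + (-10 + l) = -8 + l)
v(g) = 97*g (v(g) = 96*g + g = 97*g)
-337778 - v(h(-26)) = -337778 - 97*(-8 - 26) = -337778 - 97*(-34) = -337778 - 1*(-3298) = -337778 + 3298 = -334480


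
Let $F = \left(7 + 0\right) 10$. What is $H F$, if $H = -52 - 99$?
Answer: $-10570$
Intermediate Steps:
$H = -151$ ($H = -52 - 99 = -151$)
$F = 70$ ($F = 7 \cdot 10 = 70$)
$H F = \left(-151\right) 70 = -10570$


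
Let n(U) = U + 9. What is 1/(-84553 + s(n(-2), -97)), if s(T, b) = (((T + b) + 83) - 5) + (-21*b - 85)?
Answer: -1/82613 ≈ -1.2105e-5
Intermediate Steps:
n(U) = 9 + U
s(T, b) = -7 + T - 20*b (s(T, b) = ((83 + T + b) - 5) + (-85 - 21*b) = (78 + T + b) + (-85 - 21*b) = -7 + T - 20*b)
1/(-84553 + s(n(-2), -97)) = 1/(-84553 + (-7 + (9 - 2) - 20*(-97))) = 1/(-84553 + (-7 + 7 + 1940)) = 1/(-84553 + 1940) = 1/(-82613) = -1/82613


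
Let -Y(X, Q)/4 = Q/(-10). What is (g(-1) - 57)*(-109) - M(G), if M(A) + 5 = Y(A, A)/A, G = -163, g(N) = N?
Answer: 31633/5 ≈ 6326.6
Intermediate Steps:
Y(X, Q) = 2*Q/5 (Y(X, Q) = -4*Q/(-10) = -4*Q*(-1)/10 = -(-2)*Q/5 = 2*Q/5)
M(A) = -23/5 (M(A) = -5 + (2*A/5)/A = -5 + 2/5 = -23/5)
(g(-1) - 57)*(-109) - M(G) = (-1 - 57)*(-109) - 1*(-23/5) = -58*(-109) + 23/5 = 6322 + 23/5 = 31633/5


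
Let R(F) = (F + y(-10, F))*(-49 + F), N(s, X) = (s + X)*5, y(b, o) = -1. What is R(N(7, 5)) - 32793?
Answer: -32144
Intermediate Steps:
N(s, X) = 5*X + 5*s (N(s, X) = (X + s)*5 = 5*X + 5*s)
R(F) = (-1 + F)*(-49 + F) (R(F) = (F - 1)*(-49 + F) = (-1 + F)*(-49 + F))
R(N(7, 5)) - 32793 = (49 + (5*5 + 5*7)² - 50*(5*5 + 5*7)) - 32793 = (49 + (25 + 35)² - 50*(25 + 35)) - 32793 = (49 + 60² - 50*60) - 32793 = (49 + 3600 - 3000) - 32793 = 649 - 32793 = -32144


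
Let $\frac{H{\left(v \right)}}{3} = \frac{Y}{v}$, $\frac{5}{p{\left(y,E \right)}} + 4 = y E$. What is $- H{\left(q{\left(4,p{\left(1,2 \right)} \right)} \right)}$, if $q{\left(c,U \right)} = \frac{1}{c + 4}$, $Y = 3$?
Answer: $-72$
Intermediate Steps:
$p{\left(y,E \right)} = \frac{5}{-4 + E y}$ ($p{\left(y,E \right)} = \frac{5}{-4 + y E} = \frac{5}{-4 + E y}$)
$q{\left(c,U \right)} = \frac{1}{4 + c}$
$H{\left(v \right)} = \frac{9}{v}$ ($H{\left(v \right)} = 3 \frac{3}{v} = \frac{9}{v}$)
$- H{\left(q{\left(4,p{\left(1,2 \right)} \right)} \right)} = - \frac{9}{\frac{1}{4 + 4}} = - \frac{9}{\frac{1}{8}} = - 9 \frac{1}{\frac{1}{8}} = - 9 \cdot 8 = \left(-1\right) 72 = -72$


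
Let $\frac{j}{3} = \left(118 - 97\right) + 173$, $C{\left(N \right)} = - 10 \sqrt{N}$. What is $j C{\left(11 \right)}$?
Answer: $- 5820 \sqrt{11} \approx -19303.0$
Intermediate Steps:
$j = 582$ ($j = 3 \left(\left(118 - 97\right) + 173\right) = 3 \left(21 + 173\right) = 3 \cdot 194 = 582$)
$j C{\left(11 \right)} = 582 \left(- 10 \sqrt{11}\right) = - 5820 \sqrt{11}$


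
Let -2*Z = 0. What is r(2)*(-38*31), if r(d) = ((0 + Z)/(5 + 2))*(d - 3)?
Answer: 0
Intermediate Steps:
Z = 0 (Z = -½*0 = 0)
r(d) = 0 (r(d) = ((0 + 0)/(5 + 2))*(d - 3) = (0/7)*(-3 + d) = (0*(⅐))*(-3 + d) = 0*(-3 + d) = 0)
r(2)*(-38*31) = 0*(-38*31) = 0*(-1178) = 0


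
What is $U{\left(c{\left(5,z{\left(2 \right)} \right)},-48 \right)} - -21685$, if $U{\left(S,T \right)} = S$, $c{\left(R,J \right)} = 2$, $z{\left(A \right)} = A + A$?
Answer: $21687$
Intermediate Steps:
$z{\left(A \right)} = 2 A$
$U{\left(c{\left(5,z{\left(2 \right)} \right)},-48 \right)} - -21685 = 2 - -21685 = 2 + 21685 = 21687$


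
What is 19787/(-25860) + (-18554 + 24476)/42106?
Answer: -340004251/544430580 ≈ -0.62451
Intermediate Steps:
19787/(-25860) + (-18554 + 24476)/42106 = 19787*(-1/25860) + 5922*(1/42106) = -19787/25860 + 2961/21053 = -340004251/544430580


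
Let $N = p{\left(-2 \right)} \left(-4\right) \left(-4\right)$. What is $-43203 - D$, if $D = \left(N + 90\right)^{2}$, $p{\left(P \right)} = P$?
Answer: $-46567$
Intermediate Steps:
$N = -32$ ($N = \left(-2\right) \left(-4\right) \left(-4\right) = 8 \left(-4\right) = -32$)
$D = 3364$ ($D = \left(-32 + 90\right)^{2} = 58^{2} = 3364$)
$-43203 - D = -43203 - 3364 = -46567$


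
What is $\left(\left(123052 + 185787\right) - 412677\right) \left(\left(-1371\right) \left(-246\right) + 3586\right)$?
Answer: $-35393389976$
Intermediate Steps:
$\left(\left(123052 + 185787\right) - 412677\right) \left(\left(-1371\right) \left(-246\right) + 3586\right) = \left(308839 - 412677\right) \left(337266 + 3586\right) = \left(-103838\right) 340852 = -35393389976$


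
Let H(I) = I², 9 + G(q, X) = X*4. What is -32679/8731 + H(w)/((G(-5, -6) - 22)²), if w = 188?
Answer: 209734489/26411275 ≈ 7.9411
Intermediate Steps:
G(q, X) = -9 + 4*X (G(q, X) = -9 + X*4 = -9 + 4*X)
-32679/8731 + H(w)/((G(-5, -6) - 22)²) = -32679/8731 + 188²/(((-9 + 4*(-6)) - 22)²) = -32679*1/8731 + 35344/(((-9 - 24) - 22)²) = -32679/8731 + 35344/((-33 - 22)²) = -32679/8731 + 35344/((-55)²) = -32679/8731 + 35344/3025 = 209734489/26411275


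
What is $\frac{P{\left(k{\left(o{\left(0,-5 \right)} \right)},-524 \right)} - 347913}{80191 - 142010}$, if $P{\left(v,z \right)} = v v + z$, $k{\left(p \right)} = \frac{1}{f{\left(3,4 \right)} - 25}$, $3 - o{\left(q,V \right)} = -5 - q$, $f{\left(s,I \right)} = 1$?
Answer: $\frac{200699711}{35607744} \approx 5.6364$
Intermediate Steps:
$o{\left(q,V \right)} = 8 + q$ ($o{\left(q,V \right)} = 3 - \left(-5 - q\right) = 3 + \left(5 + q\right) = 8 + q$)
$k{\left(p \right)} = - \frac{1}{24}$ ($k{\left(p \right)} = \frac{1}{1 - 25} = \frac{1}{-24} = - \frac{1}{24}$)
$P{\left(v,z \right)} = z + v^{2}$ ($P{\left(v,z \right)} = v^{2} + z = z + v^{2}$)
$\frac{P{\left(k{\left(o{\left(0,-5 \right)} \right)},-524 \right)} - 347913}{80191 - 142010} = \frac{\left(-524 + \left(- \frac{1}{24}\right)^{2}\right) - 347913}{80191 - 142010} = \frac{\left(-524 + \frac{1}{576}\right) - 347913}{-61819} = \left(- \frac{301823}{576} - 347913\right) \left(- \frac{1}{61819}\right) = \left(- \frac{200699711}{576}\right) \left(- \frac{1}{61819}\right) = \frac{200699711}{35607744}$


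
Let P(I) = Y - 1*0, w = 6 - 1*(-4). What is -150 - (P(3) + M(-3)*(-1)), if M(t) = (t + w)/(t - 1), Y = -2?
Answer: -599/4 ≈ -149.75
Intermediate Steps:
w = 10 (w = 6 + 4 = 10)
P(I) = -2 (P(I) = -2 - 1*0 = -2 + 0 = -2)
M(t) = (10 + t)/(-1 + t) (M(t) = (t + 10)/(t - 1) = (10 + t)/(-1 + t))
-150 - (P(3) + M(-3)*(-1)) = -150 - (-2 + ((10 - 3)/(-1 - 3))*(-1)) = -150 - (-2 + (7/(-4))*(-1)) = -150 - (-2 - ¼*7*(-1)) = -150 - (-2 - 7/4*(-1)) = -150 - (-2 + 7/4) = -150 - 1*(-¼) = -150 + ¼ = -599/4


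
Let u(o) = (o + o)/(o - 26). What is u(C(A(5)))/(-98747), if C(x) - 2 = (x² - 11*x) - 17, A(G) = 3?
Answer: -6/493735 ≈ -1.2152e-5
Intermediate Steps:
C(x) = -15 + x² - 11*x (C(x) = 2 + ((x² - 11*x) - 17) = 2 + (-17 + x² - 11*x) = -15 + x² - 11*x)
u(o) = 2*o/(-26 + o) (u(o) = (2*o)/(-26 + o) = 2*o/(-26 + o))
u(C(A(5)))/(-98747) = (2*(-15 + 3² - 11*3)/(-26 + (-15 + 3² - 11*3)))/(-98747) = (2*(-15 + 9 - 33)/(-26 + (-15 + 9 - 33)))*(-1/98747) = (2*(-39)/(-26 - 39))*(-1/98747) = (2*(-39)/(-65))*(-1/98747) = (2*(-39)*(-1/65))*(-1/98747) = (6/5)*(-1/98747) = -6/493735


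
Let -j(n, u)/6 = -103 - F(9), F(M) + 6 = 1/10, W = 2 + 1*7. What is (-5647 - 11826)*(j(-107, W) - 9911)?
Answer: 814975666/5 ≈ 1.6300e+8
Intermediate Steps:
W = 9 (W = 2 + 7 = 9)
F(M) = -59/10 (F(M) = -6 + 1/10 = -59/10)
j(n, u) = 2913/5 (j(n, u) = -6*(-103 - 1*(-59/10)) = -6*(-103 + 59/10) = -6*(-971/10) = 2913/5)
(-5647 - 11826)*(j(-107, W) - 9911) = (-5647 - 11826)*(2913/5 - 9911) = -17473*(-46642/5) = 814975666/5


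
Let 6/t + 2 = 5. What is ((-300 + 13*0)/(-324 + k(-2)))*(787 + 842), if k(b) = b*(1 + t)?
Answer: 16290/11 ≈ 1480.9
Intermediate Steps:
t = 2 (t = 6/(-2 + 5) = 6/3 = 6*(1/3) = 2)
k(b) = 3*b (k(b) = b*(1 + 2) = b*3 = 3*b)
((-300 + 13*0)/(-324 + k(-2)))*(787 + 842) = ((-300 + 13*0)/(-324 + 3*(-2)))*(787 + 842) = ((-300 + 0)/(-324 - 6))*1629 = -300/(-330)*1629 = -300*(-1/330)*1629 = (10/11)*1629 = 16290/11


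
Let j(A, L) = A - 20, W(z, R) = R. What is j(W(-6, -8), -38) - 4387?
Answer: -4415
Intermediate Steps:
j(A, L) = -20 + A
j(W(-6, -8), -38) - 4387 = (-20 - 8) - 4387 = -28 - 4387 = -4415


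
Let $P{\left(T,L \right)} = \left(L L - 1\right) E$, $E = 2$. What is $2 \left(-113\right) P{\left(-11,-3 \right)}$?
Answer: $-3616$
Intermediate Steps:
$P{\left(T,L \right)} = -2 + 2 L^{2}$ ($P{\left(T,L \right)} = \left(L L - 1\right) 2 = \left(L^{2} - 1\right) 2 = \left(-1 + L^{2}\right) 2 = -2 + 2 L^{2}$)
$2 \left(-113\right) P{\left(-11,-3 \right)} = 2 \left(-113\right) \left(-2 + 2 \left(-3\right)^{2}\right) = - 226 \left(-2 + 2 \cdot 9\right) = - 226 \left(-2 + 18\right) = \left(-226\right) 16 = -3616$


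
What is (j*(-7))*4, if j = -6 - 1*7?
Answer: 364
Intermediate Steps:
j = -13 (j = -6 - 7 = -13)
(j*(-7))*4 = -13*(-7)*4 = 91*4 = 364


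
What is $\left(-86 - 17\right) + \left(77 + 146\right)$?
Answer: $120$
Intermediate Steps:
$\left(-86 - 17\right) + \left(77 + 146\right) = -103 + 223 = 120$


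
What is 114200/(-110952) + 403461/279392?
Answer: 1607279809/3874887648 ≈ 0.41479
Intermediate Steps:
114200/(-110952) + 403461/279392 = 114200*(-1/110952) + 403461*(1/279392) = -14275/13869 + 403461/279392 = 1607279809/3874887648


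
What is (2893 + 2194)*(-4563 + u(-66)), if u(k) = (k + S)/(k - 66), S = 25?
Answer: -3063772925/132 ≈ -2.3210e+7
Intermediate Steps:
u(k) = (25 + k)/(-66 + k) (u(k) = (k + 25)/(k - 66) = (25 + k)/(-66 + k))
(2893 + 2194)*(-4563 + u(-66)) = (2893 + 2194)*(-4563 + (25 - 66)/(-66 - 66)) = 5087*(-4563 - 41/(-132)) = 5087*(-4563 - 1/132*(-41)) = 5087*(-4563 + 41/132) = 5087*(-602275/132) = -3063772925/132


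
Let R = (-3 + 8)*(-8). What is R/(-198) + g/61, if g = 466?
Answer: 47354/6039 ≈ 7.8414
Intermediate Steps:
R = -40 (R = 5*(-8) = -40)
R/(-198) + g/61 = -40/(-198) + 466/61 = -40*(-1/198) + 466*(1/61) = 20/99 + 466/61 = 47354/6039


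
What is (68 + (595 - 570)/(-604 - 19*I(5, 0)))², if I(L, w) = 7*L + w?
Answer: 7441995289/1610361 ≈ 4621.3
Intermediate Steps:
I(L, w) = w + 7*L
(68 + (595 - 570)/(-604 - 19*I(5, 0)))² = (68 + (595 - 570)/(-604 - 19*(0 + 7*5)))² = (68 + 25/(-604 - 19*(0 + 35)))² = (68 + 25/(-604 - 19*35))² = (68 + 25/(-604 - 665))² = (68 + 25/(-1269))² = (68 + 25*(-1/1269))² = (68 - 25/1269)² = (86267/1269)² = 7441995289/1610361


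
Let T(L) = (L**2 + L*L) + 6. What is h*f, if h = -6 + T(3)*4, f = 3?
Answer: 270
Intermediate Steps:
T(L) = 6 + 2*L**2 (T(L) = (L**2 + L**2) + 6 = 2*L**2 + 6 = 6 + 2*L**2)
h = 90 (h = -6 + (6 + 2*3**2)*4 = -6 + (6 + 2*9)*4 = -6 + (6 + 18)*4 = -6 + 24*4 = -6 + 96 = 90)
h*f = 90*3 = 270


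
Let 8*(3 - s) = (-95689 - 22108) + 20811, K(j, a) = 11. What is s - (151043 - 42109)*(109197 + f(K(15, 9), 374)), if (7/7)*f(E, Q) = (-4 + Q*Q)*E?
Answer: -718000939199/4 ≈ -1.7950e+11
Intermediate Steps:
s = 48505/4 (s = 3 - ((-95689 - 22108) + 20811)/8 = 3 - (-117797 + 20811)/8 = 3 - ⅛*(-96986) = 3 + 48493/4 = 48505/4 ≈ 12126.)
f(E, Q) = E*(-4 + Q²) (f(E, Q) = (-4 + Q*Q)*E = (-4 + Q²)*E = E*(-4 + Q²))
s - (151043 - 42109)*(109197 + f(K(15, 9), 374)) = 48505/4 - (151043 - 42109)*(109197 + 11*(-4 + 374²)) = 48505/4 - 108934*(109197 + 11*(-4 + 139876)) = 48505/4 - 108934*(109197 + 11*139872) = 48505/4 - 108934*(109197 + 1538592) = 48505/4 - 108934*1647789 = 48505/4 - 1*179500246926 = 48505/4 - 179500246926 = -718000939199/4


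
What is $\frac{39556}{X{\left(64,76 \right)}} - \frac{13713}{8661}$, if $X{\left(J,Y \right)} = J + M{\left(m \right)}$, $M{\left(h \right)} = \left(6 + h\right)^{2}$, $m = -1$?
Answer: $\frac{113791353}{256943} \approx 442.87$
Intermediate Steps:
$X{\left(J,Y \right)} = 25 + J$ ($X{\left(J,Y \right)} = J + \left(6 - 1\right)^{2} = J + 5^{2} = J + 25 = 25 + J$)
$\frac{39556}{X{\left(64,76 \right)}} - \frac{13713}{8661} = \frac{39556}{25 + 64} - \frac{13713}{8661} = \frac{39556}{89} - \frac{4571}{2887} = \frac{113791353}{256943}$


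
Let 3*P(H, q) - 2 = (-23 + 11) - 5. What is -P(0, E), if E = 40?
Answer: 5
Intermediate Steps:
P(H, q) = -5 (P(H, q) = ⅔ + ((-23 + 11) - 5)/3 = ⅔ + (-12 - 5)/3 = ⅔ + (⅓)*(-17) = ⅔ - 17/3 = -5)
-P(0, E) = -1*(-5) = 5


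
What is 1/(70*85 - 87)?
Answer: 1/5863 ≈ 0.00017056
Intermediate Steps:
1/(70*85 - 87) = 1/(5950 - 87) = 1/5863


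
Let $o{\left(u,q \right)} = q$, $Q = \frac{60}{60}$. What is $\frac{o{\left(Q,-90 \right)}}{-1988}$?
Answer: $\frac{45}{994} \approx 0.045272$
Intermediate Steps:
$Q = 1$ ($Q = 60 \cdot \frac{1}{60} = 1$)
$\frac{o{\left(Q,-90 \right)}}{-1988} = - \frac{90}{-1988} = \left(-90\right) \left(- \frac{1}{1988}\right) = \frac{45}{994}$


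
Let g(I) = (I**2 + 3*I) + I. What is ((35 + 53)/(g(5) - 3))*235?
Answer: 10340/21 ≈ 492.38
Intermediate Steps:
g(I) = I**2 + 4*I
((35 + 53)/(g(5) - 3))*235 = ((35 + 53)/(5*(4 + 5) - 3))*235 = (88/(5*9 - 3))*235 = (88/(45 - 3))*235 = (88/42)*235 = (88*(1/42))*235 = (44/21)*235 = 10340/21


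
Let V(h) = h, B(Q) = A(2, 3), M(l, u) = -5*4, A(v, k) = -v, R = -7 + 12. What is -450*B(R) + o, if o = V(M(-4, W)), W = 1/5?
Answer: 880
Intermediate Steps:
R = 5
W = ⅕ ≈ 0.20000
M(l, u) = -20
B(Q) = -2 (B(Q) = -1*2 = -2)
o = -20
-450*B(R) + o = -450*(-2) - 20 = 900 - 20 = 880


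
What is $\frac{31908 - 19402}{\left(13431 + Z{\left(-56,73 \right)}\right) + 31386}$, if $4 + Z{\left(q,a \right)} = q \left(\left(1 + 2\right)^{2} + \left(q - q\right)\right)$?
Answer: $\frac{12506}{44309} \approx 0.28225$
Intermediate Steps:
$Z{\left(q,a \right)} = -4 + 9 q$ ($Z{\left(q,a \right)} = -4 + q \left(\left(1 + 2\right)^{2} + \left(q - q\right)\right) = -4 + q \left(3^{2} + 0\right) = -4 + q \left(9 + 0\right) = -4 + q 9 = -4 + 9 q$)
$\frac{31908 - 19402}{\left(13431 + Z{\left(-56,73 \right)}\right) + 31386} = \frac{31908 - 19402}{\left(13431 + \left(-4 + 9 \left(-56\right)\right)\right) + 31386} = \frac{12506}{\left(13431 - 508\right) + 31386} = \frac{12506}{12923 + 31386} = \frac{12506}{44309}$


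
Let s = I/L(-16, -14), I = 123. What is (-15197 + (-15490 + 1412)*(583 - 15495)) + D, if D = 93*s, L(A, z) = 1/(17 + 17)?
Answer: 210304865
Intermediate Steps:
L(A, z) = 1/34
s = 4182 (s = 123/(1/34) = 123*34 = 4182)
D = 388926 (D = 93*4182 = 388926)
(-15197 + (-15490 + 1412)*(583 - 15495)) + D = (-15197 + (-15490 + 1412)*(583 - 15495)) + 388926 = (-15197 - 14078*(-14912)) + 388926 = (-15197 + 209931136) + 388926 = 209915939 + 388926 = 210304865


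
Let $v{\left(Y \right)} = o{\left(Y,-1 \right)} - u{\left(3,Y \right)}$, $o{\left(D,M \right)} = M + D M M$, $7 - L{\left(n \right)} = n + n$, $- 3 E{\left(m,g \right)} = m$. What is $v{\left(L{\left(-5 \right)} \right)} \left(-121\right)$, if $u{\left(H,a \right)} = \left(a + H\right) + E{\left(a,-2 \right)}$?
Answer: $- \frac{605}{3} \approx -201.67$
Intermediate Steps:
$E{\left(m,g \right)} = - \frac{m}{3}$
$u{\left(H,a \right)} = H + \frac{2 a}{3}$ ($u{\left(H,a \right)} = \left(a + H\right) - \frac{a}{3} = \left(H + a\right) - \frac{a}{3} = H + \frac{2 a}{3}$)
$L{\left(n \right)} = 7 - 2 n$ ($L{\left(n \right)} = 7 - \left(n + n\right) = 7 - 2 n$)
$o{\left(D,M \right)} = M + D M^{2}$
$v{\left(Y \right)} = -4 + \frac{Y}{3}$ ($v{\left(Y \right)} = - (1 + Y \left(-1\right)) - \left(3 + \frac{2 Y}{3}\right) = - (1 - Y) - \left(3 + \frac{2 Y}{3}\right) = \left(-1 + Y\right) - \left(3 + \frac{2 Y}{3}\right) = -4 + \frac{Y}{3}$)
$v{\left(L{\left(-5 \right)} \right)} \left(-121\right) = \left(-4 + \frac{7 - -10}{3}\right) \left(-121\right) = \left(-4 + \frac{7 + 10}{3}\right) \left(-121\right) = \left(-4 + \frac{1}{3} \cdot 17\right) \left(-121\right) = \left(-4 + \frac{17}{3}\right) \left(-121\right) = \frac{5}{3} \left(-121\right) = - \frac{605}{3}$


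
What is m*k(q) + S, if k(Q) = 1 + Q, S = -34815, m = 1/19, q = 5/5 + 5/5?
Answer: -661482/19 ≈ -34815.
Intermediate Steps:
q = 2 (q = 5*(⅕) + 5*(⅕) = 1 + 1 = 2)
m = 1/19 ≈ 0.052632
m*k(q) + S = (1 + 2)/19 - 34815 = (1/19)*3 - 34815 = 3/19 - 34815 = -661482/19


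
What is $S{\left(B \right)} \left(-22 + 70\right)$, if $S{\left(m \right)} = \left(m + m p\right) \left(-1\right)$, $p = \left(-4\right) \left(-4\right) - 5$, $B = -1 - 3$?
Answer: $2304$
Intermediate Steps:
$B = -4$ ($B = -1 - 3 = -4$)
$p = 11$ ($p = 16 - 5 = 11$)
$S{\left(m \right)} = - 12 m$ ($S{\left(m \right)} = \left(m + m 11\right) \left(-1\right) = \left(m + 11 m\right) \left(-1\right) = 12 m \left(-1\right) = - 12 m$)
$S{\left(B \right)} \left(-22 + 70\right) = \left(-12\right) \left(-4\right) \left(-22 + 70\right) = 48 \cdot 48 = 2304$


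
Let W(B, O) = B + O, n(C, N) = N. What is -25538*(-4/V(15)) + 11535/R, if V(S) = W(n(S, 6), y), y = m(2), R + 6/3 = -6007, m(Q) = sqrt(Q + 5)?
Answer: 1227551231/58087 - 102152*sqrt(7)/29 ≈ 11813.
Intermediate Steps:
m(Q) = sqrt(5 + Q)
R = -6009 (R = -2 - 6007 = -6009)
y = sqrt(7) (y = sqrt(5 + 2) = sqrt(7) ≈ 2.6458)
V(S) = 6 + sqrt(7)
-25538*(-4/V(15)) + 11535/R = -25538*(-4/(6 + sqrt(7))) + 11535/(-6009) = -25538*(-4/(6 + sqrt(7))) + 11535*(-1/6009) = -25538/(-3/2 - sqrt(7)/4) - 3845/2003 = -3845/2003 - 25538/(-3/2 - sqrt(7)/4)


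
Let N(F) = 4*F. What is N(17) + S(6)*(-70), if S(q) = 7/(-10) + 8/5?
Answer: 5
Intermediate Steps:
S(q) = 9/10 (S(q) = 7*(-⅒) + 8*(⅕) = -7/10 + 8/5 = 9/10)
N(17) + S(6)*(-70) = 4*17 + (9/10)*(-70) = 68 - 63 = 5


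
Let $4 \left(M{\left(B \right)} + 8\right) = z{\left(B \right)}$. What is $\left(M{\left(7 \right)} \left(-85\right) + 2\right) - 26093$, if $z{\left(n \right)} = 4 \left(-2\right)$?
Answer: $-25241$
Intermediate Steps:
$z{\left(n \right)} = -8$
$M{\left(B \right)} = -10$ ($M{\left(B \right)} = -8 + \frac{1}{4} \left(-8\right) = -8 - 2 = -10$)
$\left(M{\left(7 \right)} \left(-85\right) + 2\right) - 26093 = \left(\left(-10\right) \left(-85\right) + 2\right) - 26093 = \left(850 + 2\right) - 26093 = 852 - 26093 = -25241$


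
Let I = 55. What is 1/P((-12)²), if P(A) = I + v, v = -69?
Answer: -1/14 ≈ -0.071429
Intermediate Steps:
P(A) = -14 (P(A) = 55 - 69 = -14)
1/P((-12)²) = 1/(-14) = -1/14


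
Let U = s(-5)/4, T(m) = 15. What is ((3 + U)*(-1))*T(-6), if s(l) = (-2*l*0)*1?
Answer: -45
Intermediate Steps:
s(l) = 0 (s(l) = 0*1 = 0)
U = 0 (U = 0/4 = 0*(1/4) = 0)
((3 + U)*(-1))*T(-6) = ((3 + 0)*(-1))*15 = (3*(-1))*15 = -3*15 = -45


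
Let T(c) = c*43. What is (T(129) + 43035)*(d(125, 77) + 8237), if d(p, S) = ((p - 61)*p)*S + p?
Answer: 30332754684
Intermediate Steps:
d(p, S) = p + S*p*(-61 + p) (d(p, S) = ((-61 + p)*p)*S + p = (p*(-61 + p))*S + p = S*p*(-61 + p) + p = p + S*p*(-61 + p))
T(c) = 43*c
(T(129) + 43035)*(d(125, 77) + 8237) = (43*129 + 43035)*(125*(1 - 61*77 + 77*125) + 8237) = (5547 + 43035)*(125*(1 - 4697 + 9625) + 8237) = 48582*(125*4929 + 8237) = 48582*(616125 + 8237) = 48582*624362 = 30332754684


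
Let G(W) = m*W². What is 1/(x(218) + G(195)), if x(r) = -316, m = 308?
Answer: 1/11711384 ≈ 8.5387e-8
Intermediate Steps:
G(W) = 308*W²
1/(x(218) + G(195)) = 1/(-316 + 308*195²) = 1/(-316 + 308*38025) = 1/(-316 + 11711700) = 1/11711384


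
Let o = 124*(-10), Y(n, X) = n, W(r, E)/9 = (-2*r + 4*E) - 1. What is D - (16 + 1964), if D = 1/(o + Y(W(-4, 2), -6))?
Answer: -2187901/1105 ≈ -1980.0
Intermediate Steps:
W(r, E) = -9 - 18*r + 36*E (W(r, E) = 9*((-2*r + 4*E) - 1) = 9*(-1 - 2*r + 4*E) = -9 - 18*r + 36*E)
o = -1240
D = -1/1105 (D = 1/(-1240 + (-9 - 18*(-4) + 36*2)) = 1/(-1240 + (-9 + 72 + 72)) = 1/(-1240 + 135) = 1/(-1105) = -1/1105 ≈ -0.00090498)
D - (16 + 1964) = -1/1105 - (16 + 1964) = -1/1105 - 1*1980 = -1/1105 - 1980 = -2187901/1105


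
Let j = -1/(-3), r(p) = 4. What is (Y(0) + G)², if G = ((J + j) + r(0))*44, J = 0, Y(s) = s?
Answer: 327184/9 ≈ 36354.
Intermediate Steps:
j = ⅓ (j = -1*(-⅓) = ⅓ ≈ 0.33333)
G = 572/3 (G = ((0 + ⅓) + 4)*44 = (⅓ + 4)*44 = (13/3)*44 = 572/3 ≈ 190.67)
(Y(0) + G)² = (0 + 572/3)² = (572/3)² = 327184/9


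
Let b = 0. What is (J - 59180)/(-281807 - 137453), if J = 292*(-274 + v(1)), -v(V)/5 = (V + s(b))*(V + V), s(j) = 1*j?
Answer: 35527/104815 ≈ 0.33895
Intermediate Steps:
s(j) = j
v(V) = -10*V² (v(V) = -5*(V + 0)*(V + V) = -5*V*2*V = -10*V²)
J = -82928 (J = 292*(-274 - 10*1²) = 292*(-274 - 10*1) = 292*(-274 - 10) = 292*(-284) = -82928)
(J - 59180)/(-281807 - 137453) = (-82928 - 59180)/(-281807 - 137453) = -142108/(-419260) = -142108*(-1/419260) = 35527/104815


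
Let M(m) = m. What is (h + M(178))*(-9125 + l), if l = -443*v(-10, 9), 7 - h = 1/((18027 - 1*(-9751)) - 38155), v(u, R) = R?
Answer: -25171709552/10377 ≈ -2.4257e+6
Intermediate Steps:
h = 72640/10377 (h = 7 - 1/((18027 - 1*(-9751)) - 38155) = 7 - 1/((18027 + 9751) - 38155) = 7 - 1/(27778 - 38155) = 7 - 1/(-10377) = 7 - 1*(-1/10377) = 7 + 1/10377 = 72640/10377 ≈ 7.0001)
l = -3987 (l = -443*9 = -3987)
(h + M(178))*(-9125 + l) = (72640/10377 + 178)*(-9125 - 3987) = (1919746/10377)*(-13112) = -25171709552/10377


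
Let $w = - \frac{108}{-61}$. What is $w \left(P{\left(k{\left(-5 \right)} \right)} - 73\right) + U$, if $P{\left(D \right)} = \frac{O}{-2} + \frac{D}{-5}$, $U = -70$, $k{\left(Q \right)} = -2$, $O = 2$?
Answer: $- \frac{61094}{305} \approx -200.31$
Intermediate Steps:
$w = \frac{108}{61}$ ($w = \left(-108\right) \left(- \frac{1}{61}\right) = \frac{108}{61} \approx 1.7705$)
$P{\left(D \right)} = -1 - \frac{D}{5}$ ($P{\left(D \right)} = \frac{2}{-2} + \frac{D}{-5} = 2 \left(- \frac{1}{2}\right) + D \left(- \frac{1}{5}\right) = -1 - \frac{D}{5}$)
$w \left(P{\left(k{\left(-5 \right)} \right)} - 73\right) + U = \frac{108 \left(\left(-1 - - \frac{2}{5}\right) - 73\right)}{61} - 70 = \frac{108 \left(\left(-1 + \frac{2}{5}\right) - 73\right)}{61} - 70 = \frac{108 \left(- \frac{3}{5} - 73\right)}{61} - 70 = \frac{108}{61} \left(- \frac{368}{5}\right) - 70 = - \frac{39744}{305} - 70 = - \frac{61094}{305}$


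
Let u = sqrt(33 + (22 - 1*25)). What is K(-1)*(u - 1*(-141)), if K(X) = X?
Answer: -141 - sqrt(30) ≈ -146.48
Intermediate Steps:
u = sqrt(30) (u = sqrt(33 + (22 - 25)) = sqrt(33 - 3) = sqrt(30) ≈ 5.4772)
K(-1)*(u - 1*(-141)) = -(sqrt(30) - 1*(-141)) = -(sqrt(30) + 141) = -(141 + sqrt(30)) = -141 - sqrt(30)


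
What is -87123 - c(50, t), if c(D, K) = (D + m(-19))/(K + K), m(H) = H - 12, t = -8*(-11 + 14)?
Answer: -4181885/48 ≈ -87123.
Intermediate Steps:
t = -24 (t = -8*3 = -24)
m(H) = -12 + H
c(D, K) = (-31 + D)/(2*K) (c(D, K) = (D + (-12 - 19))/(K + K) = (D - 31)/((2*K)) = (-31 + D)*(1/(2*K)) = (-31 + D)/(2*K))
-87123 - c(50, t) = -87123 - (-31 + 50)/(2*(-24)) = -87123 - (-1)*19/(2*24) = -87123 - 1*(-19/48) = -87123 + 19/48 = -4181885/48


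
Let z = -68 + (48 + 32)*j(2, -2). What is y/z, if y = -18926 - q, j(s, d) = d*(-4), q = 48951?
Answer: -67877/572 ≈ -118.67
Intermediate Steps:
j(s, d) = -4*d
y = -67877 (y = -18926 - 1*48951 = -18926 - 48951 = -67877)
z = 572 (z = -68 + (48 + 32)*(-4*(-2)) = -68 + 80*8 = -68 + 640 = 572)
y/z = -67877/572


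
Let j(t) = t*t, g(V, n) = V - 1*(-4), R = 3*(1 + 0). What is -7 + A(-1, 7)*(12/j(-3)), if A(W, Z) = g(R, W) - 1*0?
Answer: 7/3 ≈ 2.3333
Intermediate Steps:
R = 3 (R = 3*1 = 3)
g(V, n) = 4 + V (g(V, n) = V + 4 = 4 + V)
j(t) = t²
A(W, Z) = 7 (A(W, Z) = (4 + 3) - 1*0 = 7 + 0 = 7)
-7 + A(-1, 7)*(12/j(-3)) = -7 + 7*(12/((-3)²)) = -7 + 7*(12/9) = -7 + 7*(12*(⅑)) = -7 + 7*(4/3) = -7 + 28/3 = 7/3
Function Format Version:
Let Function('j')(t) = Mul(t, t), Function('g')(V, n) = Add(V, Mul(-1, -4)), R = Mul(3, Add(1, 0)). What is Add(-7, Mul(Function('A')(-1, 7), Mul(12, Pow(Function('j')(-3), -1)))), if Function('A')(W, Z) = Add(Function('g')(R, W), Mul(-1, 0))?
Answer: Rational(7, 3) ≈ 2.3333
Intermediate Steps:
R = 3 (R = Mul(3, 1) = 3)
Function('g')(V, n) = Add(4, V) (Function('g')(V, n) = Add(V, 4) = Add(4, V))
Function('j')(t) = Pow(t, 2)
Function('A')(W, Z) = 7 (Function('A')(W, Z) = Add(Add(4, 3), Mul(-1, 0)) = Add(7, 0) = 7)
Add(-7, Mul(Function('A')(-1, 7), Mul(12, Pow(Function('j')(-3), -1)))) = Add(-7, Mul(7, Mul(12, Pow(Pow(-3, 2), -1)))) = Add(-7, Mul(7, Mul(12, Pow(9, -1)))) = Add(-7, Mul(7, Mul(12, Rational(1, 9)))) = Add(-7, Mul(7, Rational(4, 3))) = Add(-7, Rational(28, 3)) = Rational(7, 3)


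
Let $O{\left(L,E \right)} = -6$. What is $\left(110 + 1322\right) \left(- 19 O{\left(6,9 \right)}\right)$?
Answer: $163248$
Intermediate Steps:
$\left(110 + 1322\right) \left(- 19 O{\left(6,9 \right)}\right) = \left(110 + 1322\right) \left(\left(-19\right) \left(-6\right)\right) = 1432 \cdot 114 = 163248$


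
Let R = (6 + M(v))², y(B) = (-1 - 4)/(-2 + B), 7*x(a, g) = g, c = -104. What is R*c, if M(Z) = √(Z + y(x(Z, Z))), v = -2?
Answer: -7527/2 - 312*√3 ≈ -4303.9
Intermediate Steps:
x(a, g) = g/7
y(B) = -5/(-2 + B)
M(Z) = √(Z - 5/(-2 + Z/7))
R = (6 + √3/4)² (R = (6 + √((-35 - 2*(-14 - 2))/(-14 - 2)))² = (6 + √((-35 - 2*(-16))/(-16)))² = (6 + √(-(-35 + 32)/16))² = (6 + √(-1/16*(-3)))² = (6 + √(3/16))² = (6 + √3/4)² ≈ 41.384)
R*c = ((24 + √3)²/16)*(-104) = -13*(24 + √3)²/2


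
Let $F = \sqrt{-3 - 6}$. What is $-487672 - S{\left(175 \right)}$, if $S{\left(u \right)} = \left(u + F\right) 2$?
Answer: $-488022 - 6 i \approx -4.8802 \cdot 10^{5} - 6.0 i$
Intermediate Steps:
$F = 3 i$ ($F = \sqrt{-9} = 3 i \approx 3.0 i$)
$S{\left(u \right)} = 2 u + 6 i$ ($S{\left(u \right)} = \left(u + 3 i\right) 2 = 2 u + 6 i$)
$-487672 - S{\left(175 \right)} = -487672 - \left(2 \cdot 175 + 6 i\right) = -487672 - \left(350 + 6 i\right) = -488022 - 6 i$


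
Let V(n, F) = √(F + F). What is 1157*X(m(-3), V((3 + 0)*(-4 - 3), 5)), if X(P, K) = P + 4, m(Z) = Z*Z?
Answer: 15041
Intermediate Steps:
m(Z) = Z²
V(n, F) = √2*√F (V(n, F) = √(2*F) = √2*√F)
X(P, K) = 4 + P
1157*X(m(-3), V((3 + 0)*(-4 - 3), 5)) = 1157*(4 + (-3)²) = 1157*(4 + 9) = 1157*13 = 15041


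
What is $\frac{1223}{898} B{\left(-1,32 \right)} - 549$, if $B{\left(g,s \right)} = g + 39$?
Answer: $- \frac{223264}{449} \approx -497.25$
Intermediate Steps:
$B{\left(g,s \right)} = 39 + g$
$\frac{1223}{898} B{\left(-1,32 \right)} - 549 = \frac{1223}{898} \left(39 - 1\right) - 549 = 1223 \cdot \frac{1}{898} \cdot 38 - 549 = \frac{1223}{898} \cdot 38 - 549 = \frac{23237}{449} - 549 = - \frac{223264}{449}$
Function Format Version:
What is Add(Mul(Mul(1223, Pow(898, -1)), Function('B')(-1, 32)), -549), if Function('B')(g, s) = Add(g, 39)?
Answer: Rational(-223264, 449) ≈ -497.25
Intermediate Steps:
Function('B')(g, s) = Add(39, g)
Add(Mul(Mul(1223, Pow(898, -1)), Function('B')(-1, 32)), -549) = Add(Mul(Mul(1223, Pow(898, -1)), Add(39, -1)), -549) = Add(Mul(Mul(1223, Rational(1, 898)), 38), -549) = Add(Mul(Rational(1223, 898), 38), -549) = Add(Rational(23237, 449), -549) = Rational(-223264, 449)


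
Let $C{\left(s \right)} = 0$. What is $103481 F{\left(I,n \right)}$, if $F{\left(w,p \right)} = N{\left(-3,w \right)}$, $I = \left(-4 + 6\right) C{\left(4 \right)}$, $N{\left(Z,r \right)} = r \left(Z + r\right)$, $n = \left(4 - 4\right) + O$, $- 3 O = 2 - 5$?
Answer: $0$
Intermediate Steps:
$O = 1$ ($O = - \frac{2 - 5}{3} = \left(- \frac{1}{3}\right) \left(-3\right) = 1$)
$n = 1$ ($n = \left(4 - 4\right) + 1 = 0 + 1 = 1$)
$I = 0$ ($I = \left(-4 + 6\right) 0 = 2 \cdot 0 = 0$)
$F{\left(w,p \right)} = w \left(-3 + w\right)$
$103481 F{\left(I,n \right)} = 103481 \cdot 0 \left(-3 + 0\right) = 103481 \cdot 0 \left(-3\right) = 103481 \cdot 0 = 0$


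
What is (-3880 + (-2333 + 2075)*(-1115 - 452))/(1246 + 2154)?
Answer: 200203/1700 ≈ 117.77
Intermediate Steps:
(-3880 + (-2333 + 2075)*(-1115 - 452))/(1246 + 2154) = (-3880 - 258*(-1567))/3400 = (-3880 + 404286)*(1/3400) = 400406*(1/3400) = 200203/1700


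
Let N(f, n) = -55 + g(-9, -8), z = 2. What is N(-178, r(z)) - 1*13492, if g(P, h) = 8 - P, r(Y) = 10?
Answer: -13530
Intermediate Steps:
N(f, n) = -38 (N(f, n) = -55 + (8 - 1*(-9)) = -55 + (8 + 9) = -55 + 17 = -38)
N(-178, r(z)) - 1*13492 = -38 - 1*13492 = -38 - 13492 = -13530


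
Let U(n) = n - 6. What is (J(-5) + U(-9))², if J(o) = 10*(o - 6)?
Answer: 15625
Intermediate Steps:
U(n) = -6 + n
J(o) = -60 + 10*o (J(o) = 10*(-6 + o) = -60 + 10*o)
(J(-5) + U(-9))² = ((-60 + 10*(-5)) + (-6 - 9))² = ((-60 - 50) - 15)² = (-110 - 15)² = (-125)² = 15625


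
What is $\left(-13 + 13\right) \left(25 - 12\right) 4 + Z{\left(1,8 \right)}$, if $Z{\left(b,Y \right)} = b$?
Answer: $1$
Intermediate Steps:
$\left(-13 + 13\right) \left(25 - 12\right) 4 + Z{\left(1,8 \right)} = \left(-13 + 13\right) \left(25 - 12\right) 4 + 1 = 0 \cdot 13 \cdot 4 + 1 = 0 \cdot 4 + 1 = 0 + 1 = 1$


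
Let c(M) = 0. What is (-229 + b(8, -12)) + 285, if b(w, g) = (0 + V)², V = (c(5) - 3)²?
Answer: 137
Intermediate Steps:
V = 9 (V = (0 - 3)² = (-3)² = 9)
b(w, g) = 81 (b(w, g) = (0 + 9)² = 9² = 81)
(-229 + b(8, -12)) + 285 = (-229 + 81) + 285 = -148 + 285 = 137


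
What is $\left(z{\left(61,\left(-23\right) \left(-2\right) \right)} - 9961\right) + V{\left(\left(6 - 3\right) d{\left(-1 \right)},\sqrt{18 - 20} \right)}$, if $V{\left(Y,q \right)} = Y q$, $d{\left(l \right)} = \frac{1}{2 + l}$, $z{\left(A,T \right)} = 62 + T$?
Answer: $-9853 + 3 i \sqrt{2} \approx -9853.0 + 4.2426 i$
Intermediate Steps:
$\left(z{\left(61,\left(-23\right) \left(-2\right) \right)} - 9961\right) + V{\left(\left(6 - 3\right) d{\left(-1 \right)},\sqrt{18 - 20} \right)} = \left(\left(62 - -46\right) - 9961\right) + \frac{6 - 3}{2 - 1} \sqrt{18 - 20} = \left(\left(62 + 46\right) - 9961\right) + \frac{3}{1} \sqrt{-2} = \left(108 - 9961\right) + 3 \cdot 1 i \sqrt{2} = -9853 + 3 i \sqrt{2}$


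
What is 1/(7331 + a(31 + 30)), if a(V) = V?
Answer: 1/7392 ≈ 0.00013528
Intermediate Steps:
1/(7331 + a(31 + 30)) = 1/(7331 + (31 + 30)) = 1/(7331 + 61) = 1/7392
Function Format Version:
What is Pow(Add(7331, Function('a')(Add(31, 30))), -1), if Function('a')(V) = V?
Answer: Rational(1, 7392) ≈ 0.00013528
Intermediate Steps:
Pow(Add(7331, Function('a')(Add(31, 30))), -1) = Pow(Add(7331, Add(31, 30)), -1) = Pow(Add(7331, 61), -1) = Pow(7392, -1) = Rational(1, 7392)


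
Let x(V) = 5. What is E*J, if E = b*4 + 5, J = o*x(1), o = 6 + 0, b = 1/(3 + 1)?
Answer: 180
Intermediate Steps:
b = 1/4 ≈ 0.25000
o = 6
J = 30 (J = 6*5 = 30)
E = 6 (E = (1/4)*4 + 5 = 1 + 5 = 6)
E*J = 6*30 = 180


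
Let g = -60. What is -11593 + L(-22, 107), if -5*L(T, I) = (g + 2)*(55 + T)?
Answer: -56051/5 ≈ -11210.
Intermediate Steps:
L(T, I) = 638 + 58*T/5 (L(T, I) = -(-60 + 2)*(55 + T)/5 = -(-58)*(55 + T)/5 = -(-3190 - 58*T)/5 = 638 + 58*T/5)
-11593 + L(-22, 107) = -11593 + (638 + (58/5)*(-22)) = -11593 + (638 - 1276/5) = -11593 + 1914/5 = -56051/5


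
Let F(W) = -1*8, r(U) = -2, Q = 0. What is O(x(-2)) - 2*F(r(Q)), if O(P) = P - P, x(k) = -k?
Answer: 16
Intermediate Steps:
F(W) = -8
O(P) = 0
O(x(-2)) - 2*F(r(Q)) = 0 - 2*(-8) = 0 + 16 = 16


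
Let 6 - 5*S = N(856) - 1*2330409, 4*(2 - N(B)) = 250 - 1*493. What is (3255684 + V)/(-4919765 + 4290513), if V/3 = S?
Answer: -7159839/968080 ≈ -7.3959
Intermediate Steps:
N(B) = 251/4 (N(B) = 2 - (250 - 1*493)/4 = 2 - (250 - 493)/4 = 2 - 1/4*(-243) = 2 + 243/4 = 251/4)
S = 9321409/20 (S = 6/5 - (251/4 - 1*2330409)/5 = 6/5 - (251/4 - 2330409)/5 = 6/5 - 1/5*(-9321385/4) = 6/5 + 1864277/4 = 9321409/20 ≈ 4.6607e+5)
V = 27964227/20 (V = 3*(9321409/20) = 27964227/20 ≈ 1.3982e+6)
(3255684 + V)/(-4919765 + 4290513) = (3255684 + 27964227/20)/(-4919765 + 4290513) = (93077907/20)/(-629252) = (93077907/20)*(-1/629252) = -7159839/968080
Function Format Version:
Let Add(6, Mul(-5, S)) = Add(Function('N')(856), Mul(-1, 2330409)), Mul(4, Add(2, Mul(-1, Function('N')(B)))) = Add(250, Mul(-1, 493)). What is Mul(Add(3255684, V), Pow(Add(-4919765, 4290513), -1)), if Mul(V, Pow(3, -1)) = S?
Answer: Rational(-7159839, 968080) ≈ -7.3959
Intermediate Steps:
Function('N')(B) = Rational(251, 4) (Function('N')(B) = Add(2, Mul(Rational(-1, 4), Add(250, Mul(-1, 493)))) = Add(2, Mul(Rational(-1, 4), Add(250, -493))) = Add(2, Mul(Rational(-1, 4), -243)) = Add(2, Rational(243, 4)) = Rational(251, 4))
S = Rational(9321409, 20) (S = Add(Rational(6, 5), Mul(Rational(-1, 5), Add(Rational(251, 4), Mul(-1, 2330409)))) = Add(Rational(6, 5), Mul(Rational(-1, 5), Add(Rational(251, 4), -2330409))) = Add(Rational(6, 5), Mul(Rational(-1, 5), Rational(-9321385, 4))) = Add(Rational(6, 5), Rational(1864277, 4)) = Rational(9321409, 20) ≈ 4.6607e+5)
V = Rational(27964227, 20) (V = Mul(3, Rational(9321409, 20)) = Rational(27964227, 20) ≈ 1.3982e+6)
Mul(Add(3255684, V), Pow(Add(-4919765, 4290513), -1)) = Mul(Add(3255684, Rational(27964227, 20)), Pow(Add(-4919765, 4290513), -1)) = Mul(Rational(93077907, 20), Pow(-629252, -1)) = Mul(Rational(93077907, 20), Rational(-1, 629252)) = Rational(-7159839, 968080)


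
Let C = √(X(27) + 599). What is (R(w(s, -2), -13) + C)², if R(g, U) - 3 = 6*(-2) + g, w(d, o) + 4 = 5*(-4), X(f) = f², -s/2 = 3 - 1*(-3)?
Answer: 2417 - 264*√83 ≈ 11.846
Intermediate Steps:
s = -12 (s = -2*(3 - 1*(-3)) = -2*(3 + 3) = -2*6 = -12)
w(d, o) = -24 (w(d, o) = -4 + 5*(-4) = -4 - 20 = -24)
R(g, U) = -9 + g (R(g, U) = 3 + (6*(-2) + g) = 3 + (-12 + g) = -9 + g)
C = 4*√83 (C = √(27² + 599) = √(729 + 599) = √1328 = 4*√83 ≈ 36.442)
(R(w(s, -2), -13) + C)² = ((-9 - 24) + 4*√83)² = (-33 + 4*√83)²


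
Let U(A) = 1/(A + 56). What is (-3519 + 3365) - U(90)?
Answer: -22485/146 ≈ -154.01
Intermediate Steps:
U(A) = 1/(56 + A)
(-3519 + 3365) - U(90) = (-3519 + 3365) - 1/(56 + 90) = -154 - 1/146 = -22485/146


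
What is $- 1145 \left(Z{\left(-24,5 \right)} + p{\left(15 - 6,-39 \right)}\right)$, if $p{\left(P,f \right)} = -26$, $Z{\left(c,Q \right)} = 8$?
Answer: $20610$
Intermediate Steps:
$- 1145 \left(Z{\left(-24,5 \right)} + p{\left(15 - 6,-39 \right)}\right) = - 1145 \left(8 - 26\right) = \left(-1145\right) \left(-18\right) = 20610$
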